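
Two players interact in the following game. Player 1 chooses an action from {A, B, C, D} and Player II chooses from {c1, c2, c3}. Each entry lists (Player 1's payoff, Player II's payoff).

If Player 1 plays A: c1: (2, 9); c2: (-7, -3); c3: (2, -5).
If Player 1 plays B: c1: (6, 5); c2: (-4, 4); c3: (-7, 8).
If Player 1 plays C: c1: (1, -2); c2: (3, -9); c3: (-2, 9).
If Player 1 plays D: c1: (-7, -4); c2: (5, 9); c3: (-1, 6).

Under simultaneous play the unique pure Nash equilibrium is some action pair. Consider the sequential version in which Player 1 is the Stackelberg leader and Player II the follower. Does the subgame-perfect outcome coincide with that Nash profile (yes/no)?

Solve by backward induction (Player 1 leads).
- A: BR = c1, leader payoff 2.
- B: BR = c3, leader payoff -7.
- C: BR = c3, leader payoff -2.
- D: BR = c2, leader payoff 5.
Player 1's induced payoffs are 2, -7, -2, 5, so Player 1 commits to D. Subgame-perfect outcome: (D, c2) with payoffs (5, 9).
For the simultaneous game, intersect best replies.
Player 1's best replies: c1→B; c2→D; c3→A.
Player II's best replies: A→c1; B→c3; C→c3; D→c2.
Only (D, c2) has each player best-responding; Nash payoffs (5, 9).
Sequential outcome (D, c2) coincides with the Nash profile (D, c2).

yes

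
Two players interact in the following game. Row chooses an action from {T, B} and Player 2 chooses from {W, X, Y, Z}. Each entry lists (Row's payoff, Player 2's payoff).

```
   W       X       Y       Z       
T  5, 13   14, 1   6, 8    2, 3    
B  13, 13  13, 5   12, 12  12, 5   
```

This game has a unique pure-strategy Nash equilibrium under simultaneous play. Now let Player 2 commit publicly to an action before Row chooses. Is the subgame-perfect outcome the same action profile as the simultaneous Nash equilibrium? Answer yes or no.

Solve by backward induction (Player 2 leads).
- W → Row plays B (best of 5, 13); Player 2 gets 13.
- X → Row plays T (best of 14, 13); Player 2 gets 1.
- Y → Row plays B (best of 6, 12); Player 2 gets 12.
- Z → Row plays B (best of 2, 12); Player 2 gets 5.
Among 13, 1, 12, 5, the best is 13 at W. Subgame-perfect outcome: (B, W) with payoffs (13, 13).
Under simultaneous play:
Row's best replies: W→B; X→T; Y→B; Z→B.
Player 2's best replies: T→W; B→W.
The unique mutual best reply is (B, W), giving (13, 13).
Sequential outcome (B, W) coincides with the Nash profile (B, W).

yes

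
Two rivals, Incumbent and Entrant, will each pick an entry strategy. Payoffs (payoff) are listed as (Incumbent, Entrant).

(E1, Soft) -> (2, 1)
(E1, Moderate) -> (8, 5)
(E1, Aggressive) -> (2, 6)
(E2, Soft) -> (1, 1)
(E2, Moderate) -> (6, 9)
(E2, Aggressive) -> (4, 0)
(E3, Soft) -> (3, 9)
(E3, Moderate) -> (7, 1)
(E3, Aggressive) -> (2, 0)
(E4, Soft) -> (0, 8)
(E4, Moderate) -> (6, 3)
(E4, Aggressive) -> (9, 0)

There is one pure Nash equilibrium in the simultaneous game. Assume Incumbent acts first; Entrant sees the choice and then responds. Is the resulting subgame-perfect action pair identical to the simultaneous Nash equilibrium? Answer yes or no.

Backward induction with Incumbent moving first.
- E1 → Entrant plays Aggressive (best of 1, 5, 6); Incumbent gets 2.
- E2 → Entrant plays Moderate (best of 1, 9, 0); Incumbent gets 6.
- E3 → Entrant plays Soft (best of 9, 1, 0); Incumbent gets 3.
- E4 → Entrant plays Soft (best of 8, 3, 0); Incumbent gets 0.
Maximizing over 2, 6, 3, 0, Incumbent chooses E2. Subgame-perfect outcome: (E2, Moderate) with payoffs (6, 9).
Now find the simultaneous Nash equilibrium.
Incumbent's best replies: Soft→E3; Moderate→E1; Aggressive→E4.
Entrant's best replies: E1→Aggressive; E2→Moderate; E3→Soft; E4→Soft.
Only (E3, Soft) has each player best-responding; Nash payoffs (3, 9).
Sequential outcome (E2, Moderate) differs from the Nash profile (E3, Soft).

no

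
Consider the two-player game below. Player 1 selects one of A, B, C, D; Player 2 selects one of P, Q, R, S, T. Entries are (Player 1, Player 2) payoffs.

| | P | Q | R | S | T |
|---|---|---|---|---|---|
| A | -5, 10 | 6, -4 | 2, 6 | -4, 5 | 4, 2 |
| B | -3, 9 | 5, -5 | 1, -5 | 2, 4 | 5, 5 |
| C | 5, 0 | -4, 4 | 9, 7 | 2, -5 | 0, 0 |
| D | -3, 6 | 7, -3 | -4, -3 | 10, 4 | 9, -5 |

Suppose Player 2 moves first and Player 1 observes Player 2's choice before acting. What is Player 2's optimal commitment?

Solve by backward induction (Player 2 leads).
- P: BR = C, leader payoff 0.
- Q: BR = D, leader payoff -3.
- R: BR = C, leader payoff 7.
- S: BR = D, leader payoff 4.
- T: BR = D, leader payoff -5.
Maximizing over 0, -3, 7, 4, -5, Player 2 chooses R. Subgame-perfect outcome: (C, R) with payoffs (9, 7).

R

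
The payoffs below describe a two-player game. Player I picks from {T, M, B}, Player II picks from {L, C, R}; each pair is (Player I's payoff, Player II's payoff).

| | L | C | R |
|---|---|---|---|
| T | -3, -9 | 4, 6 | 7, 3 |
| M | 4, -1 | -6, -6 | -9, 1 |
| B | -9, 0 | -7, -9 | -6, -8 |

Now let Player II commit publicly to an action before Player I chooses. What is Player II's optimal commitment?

Work backward from Player I's decision.
- L → Player I plays M (best of -3, 4, -9); Player II gets -1.
- C → Player I plays T (best of 4, -6, -7); Player II gets 6.
- R → Player I plays T (best of 7, -9, -6); Player II gets 3.
Player II's induced payoffs are -1, 6, 3, so Player II commits to C. Subgame-perfect outcome: (T, C) with payoffs (4, 6).

C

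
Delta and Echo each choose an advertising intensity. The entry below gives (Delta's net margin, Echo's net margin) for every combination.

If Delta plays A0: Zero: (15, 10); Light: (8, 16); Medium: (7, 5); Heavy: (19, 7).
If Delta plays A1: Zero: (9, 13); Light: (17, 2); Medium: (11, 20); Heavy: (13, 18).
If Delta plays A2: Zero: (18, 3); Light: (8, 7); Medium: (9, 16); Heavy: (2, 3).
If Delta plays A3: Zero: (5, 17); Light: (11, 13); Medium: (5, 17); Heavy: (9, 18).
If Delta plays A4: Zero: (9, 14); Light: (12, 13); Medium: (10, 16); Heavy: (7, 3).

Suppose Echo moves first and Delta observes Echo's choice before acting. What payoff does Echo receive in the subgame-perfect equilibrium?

20

Delta best-responds to each possible Echo move:
- Zero: Delta compares 15, 9, 18, 5, 9 and picks A2; Echo would get 3.
- Light: Delta compares 8, 17, 8, 11, 12 and picks A1; Echo would get 2.
- Medium: Delta compares 7, 11, 9, 5, 10 and picks A1; Echo would get 20.
- Heavy: Delta compares 19, 13, 2, 9, 7 and picks A0; Echo would get 7.
Among 3, 2, 20, 7, the best is 20 at Medium. Subgame-perfect outcome: (A1, Medium) with payoffs (11, 20).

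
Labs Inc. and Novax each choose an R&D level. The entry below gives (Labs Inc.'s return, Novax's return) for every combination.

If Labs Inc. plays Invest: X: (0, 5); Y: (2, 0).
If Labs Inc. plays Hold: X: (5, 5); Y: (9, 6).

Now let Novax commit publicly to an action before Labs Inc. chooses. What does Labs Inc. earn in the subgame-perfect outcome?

9

Solve by backward induction (Novax leads).
- X → Labs Inc. plays Hold (best of 0, 5); Novax gets 5.
- Y → Labs Inc. plays Hold (best of 2, 9); Novax gets 6.
Maximizing over 5, 6, Novax chooses Y. Subgame-perfect outcome: (Hold, Y) with payoffs (9, 6).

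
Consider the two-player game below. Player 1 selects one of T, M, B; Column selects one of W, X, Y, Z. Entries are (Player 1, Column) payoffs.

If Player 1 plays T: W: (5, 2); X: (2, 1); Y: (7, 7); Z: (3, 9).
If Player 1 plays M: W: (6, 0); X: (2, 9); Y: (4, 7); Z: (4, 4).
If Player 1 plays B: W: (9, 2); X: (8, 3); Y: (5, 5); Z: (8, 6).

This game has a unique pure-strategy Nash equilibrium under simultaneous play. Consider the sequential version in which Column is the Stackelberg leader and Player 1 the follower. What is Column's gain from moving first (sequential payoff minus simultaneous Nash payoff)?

1

Backward induction with Column moving first.
- W: Player 1 compares 5, 6, 9 and picks B; Column would get 2.
- X: Player 1 compares 2, 2, 8 and picks B; Column would get 3.
- Y: Player 1 compares 7, 4, 5 and picks T; Column would get 7.
- Z: Player 1 compares 3, 4, 8 and picks B; Column would get 6.
Column's induced payoffs are 2, 3, 7, 6, so Column commits to Y. Subgame-perfect outcome: (T, Y) with payoffs (7, 7).
For the simultaneous game, intersect best replies.
Player 1's best replies: W→B; X→B; Y→T; Z→B.
Column's best replies: T→Z; M→X; B→Z.
Only (B, Z) has each player best-responding; Nash payoffs (8, 6).
Column's commitment gain: 7 − 6 = 1.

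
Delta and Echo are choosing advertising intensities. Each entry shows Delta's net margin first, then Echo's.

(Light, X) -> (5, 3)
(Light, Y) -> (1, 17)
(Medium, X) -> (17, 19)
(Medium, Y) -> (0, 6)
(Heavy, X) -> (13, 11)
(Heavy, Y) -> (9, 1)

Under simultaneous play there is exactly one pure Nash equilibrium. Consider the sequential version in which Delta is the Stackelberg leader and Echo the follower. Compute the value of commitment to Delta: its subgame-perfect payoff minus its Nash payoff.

0

Work backward from Echo's decision.
- Light: Echo compares 3, 17 and picks Y; Delta would get 1.
- Medium: Echo compares 19, 6 and picks X; Delta would get 17.
- Heavy: Echo compares 11, 1 and picks X; Delta would get 13.
Among 1, 17, 13, the best is 17 at Medium. Subgame-perfect outcome: (Medium, X) with payoffs (17, 19).
Now find the simultaneous Nash equilibrium.
Delta's best replies: X→Medium; Y→Heavy.
Echo's best replies: Light→Y; Medium→X; Heavy→X.
The unique mutual best reply is (Medium, X), giving (17, 19).
Delta's commitment gain: 17 − 17 = 0.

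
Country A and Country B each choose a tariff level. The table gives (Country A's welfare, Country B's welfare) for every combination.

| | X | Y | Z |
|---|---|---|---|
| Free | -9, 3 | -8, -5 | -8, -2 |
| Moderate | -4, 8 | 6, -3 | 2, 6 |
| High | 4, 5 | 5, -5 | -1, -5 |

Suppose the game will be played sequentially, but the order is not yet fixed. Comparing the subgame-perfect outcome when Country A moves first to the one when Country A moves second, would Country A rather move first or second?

If Country A leads: Country B's best replies are Free→X, Moderate→X, High→X; Country A's induced payoffs -9, -4, 4; outcome (High, X), payoffs (4, 5).
If Country B leads: Country A's best replies are X→High, Y→Moderate, Z→Moderate; Country B's induced payoffs 5, -3, 6; outcome (Moderate, Z), payoffs (2, 6).
Country A gets 4 moving first and 2 moving second, so Country A prefers to move first.

first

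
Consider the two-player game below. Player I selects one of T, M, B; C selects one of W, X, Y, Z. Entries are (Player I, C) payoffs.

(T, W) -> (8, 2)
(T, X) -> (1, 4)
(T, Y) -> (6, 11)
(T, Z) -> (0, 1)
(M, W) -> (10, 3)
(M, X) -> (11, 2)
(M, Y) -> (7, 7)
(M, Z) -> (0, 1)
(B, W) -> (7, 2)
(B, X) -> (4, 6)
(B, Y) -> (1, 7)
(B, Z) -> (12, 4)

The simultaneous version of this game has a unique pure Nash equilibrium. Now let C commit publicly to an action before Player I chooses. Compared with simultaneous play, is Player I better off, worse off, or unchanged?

Player I best-responds to each possible C move:
- W: Player I compares 8, 10, 7 and picks M; C would get 3.
- X: Player I compares 1, 11, 4 and picks M; C would get 2.
- Y: Player I compares 6, 7, 1 and picks M; C would get 7.
- Z: Player I compares 0, 0, 12 and picks B; C would get 4.
Maximizing over 3, 2, 7, 4, C chooses Y. Subgame-perfect outcome: (M, Y) with payoffs (7, 7).
For the simultaneous game, intersect best replies.
Player I's best replies: W→M; X→M; Y→M; Z→B.
C's best replies: T→Y; M→Y; B→Y.
Only (M, Y) has each player best-responding; Nash payoffs (7, 7).
Player I earns 7 sequentially versus 7 at the Nash outcome: unchanged.

unchanged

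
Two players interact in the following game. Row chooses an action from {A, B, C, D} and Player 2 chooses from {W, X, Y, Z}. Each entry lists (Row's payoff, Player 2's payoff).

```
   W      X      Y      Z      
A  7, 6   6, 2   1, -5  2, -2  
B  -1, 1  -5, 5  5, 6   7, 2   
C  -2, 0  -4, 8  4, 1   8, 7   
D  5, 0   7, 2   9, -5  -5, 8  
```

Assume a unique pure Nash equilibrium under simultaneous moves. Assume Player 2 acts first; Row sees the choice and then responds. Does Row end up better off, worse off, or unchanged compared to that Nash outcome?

better off

Solve by backward induction (Player 2 leads).
- W: Row compares 7, -1, -2, 5 and picks A; Player 2 would get 6.
- X: Row compares 6, -5, -4, 7 and picks D; Player 2 would get 2.
- Y: Row compares 1, 5, 4, 9 and picks D; Player 2 would get -5.
- Z: Row compares 2, 7, 8, -5 and picks C; Player 2 would get 7.
Player 2's induced payoffs are 6, 2, -5, 7, so Player 2 commits to Z. Subgame-perfect outcome: (C, Z) with payoffs (8, 7).
For the simultaneous game, intersect best replies.
Row's best replies: W→A; X→D; Y→D; Z→C.
Player 2's best replies: A→W; B→Y; C→X; D→Z.
The unique mutual best reply is (A, W), giving (7, 6).
Row earns 8 sequentially versus 7 at the Nash outcome: better off.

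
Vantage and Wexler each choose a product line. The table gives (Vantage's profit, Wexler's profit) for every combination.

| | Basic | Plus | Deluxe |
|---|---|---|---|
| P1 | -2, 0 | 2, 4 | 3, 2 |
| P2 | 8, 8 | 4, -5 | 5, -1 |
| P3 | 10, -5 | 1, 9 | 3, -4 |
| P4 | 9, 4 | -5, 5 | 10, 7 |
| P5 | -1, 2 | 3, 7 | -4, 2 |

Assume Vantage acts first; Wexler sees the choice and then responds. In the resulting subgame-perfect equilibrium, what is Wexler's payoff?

Work backward from Wexler's decision.
- P1: Wexler compares 0, 4, 2 and picks Plus; Vantage would get 2.
- P2: Wexler compares 8, -5, -1 and picks Basic; Vantage would get 8.
- P3: Wexler compares -5, 9, -4 and picks Plus; Vantage would get 1.
- P4: Wexler compares 4, 5, 7 and picks Deluxe; Vantage would get 10.
- P5: Wexler compares 2, 7, 2 and picks Plus; Vantage would get 3.
Maximizing over 2, 8, 1, 10, 3, Vantage chooses P4. Subgame-perfect outcome: (P4, Deluxe) with payoffs (10, 7).

7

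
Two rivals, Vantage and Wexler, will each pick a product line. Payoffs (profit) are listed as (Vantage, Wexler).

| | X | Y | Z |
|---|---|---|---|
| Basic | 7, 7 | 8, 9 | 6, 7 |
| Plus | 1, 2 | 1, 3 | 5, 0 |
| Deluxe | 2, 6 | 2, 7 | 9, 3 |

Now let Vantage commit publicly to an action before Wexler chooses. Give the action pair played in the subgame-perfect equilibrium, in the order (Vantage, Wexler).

Wexler best-responds to each possible Vantage move:
- Basic → Wexler plays Y (best of 7, 9, 7); Vantage gets 8.
- Plus → Wexler plays Y (best of 2, 3, 0); Vantage gets 1.
- Deluxe → Wexler plays Y (best of 6, 7, 3); Vantage gets 2.
Vantage's induced payoffs are 8, 1, 2, so Vantage commits to Basic. Subgame-perfect outcome: (Basic, Y) with payoffs (8, 9).

(Basic, Y)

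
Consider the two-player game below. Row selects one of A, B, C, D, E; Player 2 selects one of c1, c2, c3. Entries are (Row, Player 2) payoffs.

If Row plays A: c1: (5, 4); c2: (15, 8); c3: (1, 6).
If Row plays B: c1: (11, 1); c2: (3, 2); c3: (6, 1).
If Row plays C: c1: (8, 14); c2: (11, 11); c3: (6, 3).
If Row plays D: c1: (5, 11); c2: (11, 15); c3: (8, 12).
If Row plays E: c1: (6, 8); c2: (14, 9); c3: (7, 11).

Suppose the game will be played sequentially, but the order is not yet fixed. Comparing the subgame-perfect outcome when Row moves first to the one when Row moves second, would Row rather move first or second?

If Row leads: Player 2's best replies are A→c2, B→c2, C→c1, D→c2, E→c3; Row's induced payoffs 15, 3, 8, 11, 7; outcome (A, c2), payoffs (15, 8).
If Player 2 leads: Row's best replies are c1→B, c2→A, c3→D; Player 2's induced payoffs 1, 8, 12; outcome (D, c3), payoffs (8, 12).
Row gets 15 moving first and 8 moving second, so Row prefers to move first.

first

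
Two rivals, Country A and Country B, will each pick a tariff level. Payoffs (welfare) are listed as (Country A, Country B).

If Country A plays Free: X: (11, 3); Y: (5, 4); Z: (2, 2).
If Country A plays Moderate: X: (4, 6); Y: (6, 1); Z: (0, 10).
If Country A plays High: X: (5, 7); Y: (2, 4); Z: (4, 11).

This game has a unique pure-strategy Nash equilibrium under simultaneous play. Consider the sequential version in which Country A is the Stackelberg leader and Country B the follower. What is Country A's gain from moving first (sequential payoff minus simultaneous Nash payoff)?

Work backward from Country B's decision.
- Free: BR = Y, leader payoff 5.
- Moderate: BR = Z, leader payoff 0.
- High: BR = Z, leader payoff 4.
Country A's induced payoffs are 5, 0, 4, so Country A commits to Free. Subgame-perfect outcome: (Free, Y) with payoffs (5, 4).
Under simultaneous play:
Country A's best replies: X→Free; Y→Moderate; Z→High.
Country B's best replies: Free→Y; Moderate→Z; High→Z.
The unique mutual best reply is (High, Z), giving (4, 11).
Country A's commitment gain: 5 − 4 = 1.

1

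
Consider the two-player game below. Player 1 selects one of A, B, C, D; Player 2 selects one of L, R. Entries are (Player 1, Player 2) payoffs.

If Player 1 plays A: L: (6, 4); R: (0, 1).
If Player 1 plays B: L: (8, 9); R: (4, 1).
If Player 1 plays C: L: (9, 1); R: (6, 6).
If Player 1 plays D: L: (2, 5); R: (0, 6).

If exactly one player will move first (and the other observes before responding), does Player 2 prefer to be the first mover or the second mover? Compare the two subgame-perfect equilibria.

second

If Player 1 leads: Player 2's best replies are A→L, B→L, C→R, D→R; Player 1's induced payoffs 6, 8, 6, 0; outcome (B, L), payoffs (8, 9).
If Player 2 leads: Player 1's best replies are L→C, R→C; Player 2's induced payoffs 1, 6; outcome (C, R), payoffs (6, 6).
Player 2 gets 6 moving first and 9 moving second, so Player 2 prefers to move second.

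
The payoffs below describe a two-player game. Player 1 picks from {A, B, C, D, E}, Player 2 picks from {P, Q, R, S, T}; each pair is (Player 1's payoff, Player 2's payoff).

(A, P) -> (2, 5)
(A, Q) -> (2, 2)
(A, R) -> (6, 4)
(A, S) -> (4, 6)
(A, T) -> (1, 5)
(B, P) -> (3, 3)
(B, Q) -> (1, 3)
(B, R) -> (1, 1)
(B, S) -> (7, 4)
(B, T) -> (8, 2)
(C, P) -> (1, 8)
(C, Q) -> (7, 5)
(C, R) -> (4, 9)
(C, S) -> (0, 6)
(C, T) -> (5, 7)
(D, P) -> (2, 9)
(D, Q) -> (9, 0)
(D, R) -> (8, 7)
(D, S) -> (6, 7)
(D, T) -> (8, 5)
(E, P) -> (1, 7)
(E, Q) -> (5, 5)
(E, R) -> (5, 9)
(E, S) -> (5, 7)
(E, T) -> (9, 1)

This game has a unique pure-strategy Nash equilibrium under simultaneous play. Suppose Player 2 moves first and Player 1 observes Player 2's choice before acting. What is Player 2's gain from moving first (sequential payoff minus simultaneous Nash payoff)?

Work backward from Player 1's decision.
- P: BR = B, leader payoff 3.
- Q: BR = D, leader payoff 0.
- R: BR = D, leader payoff 7.
- S: BR = B, leader payoff 4.
- T: BR = E, leader payoff 1.
Among 3, 0, 7, 4, 1, the best is 7 at R. Subgame-perfect outcome: (D, R) with payoffs (8, 7).
Under simultaneous play:
Player 1's best replies: P→B; Q→D; R→D; S→B; T→E.
Player 2's best replies: A→S; B→S; C→R; D→P; E→R.
Only (B, S) has each player best-responding; Nash payoffs (7, 4).
Player 2's commitment gain: 7 − 4 = 3.

3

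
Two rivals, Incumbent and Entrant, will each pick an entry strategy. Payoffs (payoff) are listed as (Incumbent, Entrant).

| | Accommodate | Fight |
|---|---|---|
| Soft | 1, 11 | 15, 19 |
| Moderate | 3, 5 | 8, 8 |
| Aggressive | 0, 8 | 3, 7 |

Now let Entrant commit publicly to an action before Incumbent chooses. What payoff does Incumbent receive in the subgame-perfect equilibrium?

Work backward from Incumbent's decision.
- Accommodate: BR = Moderate, leader payoff 5.
- Fight: BR = Soft, leader payoff 19.
Maximizing over 5, 19, Entrant chooses Fight. Subgame-perfect outcome: (Soft, Fight) with payoffs (15, 19).

15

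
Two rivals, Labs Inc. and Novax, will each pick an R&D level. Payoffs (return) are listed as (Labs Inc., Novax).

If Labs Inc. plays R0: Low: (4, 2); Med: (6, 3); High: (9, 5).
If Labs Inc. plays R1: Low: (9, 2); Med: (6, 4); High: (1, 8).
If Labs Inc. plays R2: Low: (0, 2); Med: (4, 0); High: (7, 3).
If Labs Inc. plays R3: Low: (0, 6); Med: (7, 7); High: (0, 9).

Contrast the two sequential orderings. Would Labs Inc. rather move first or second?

first

If Labs Inc. leads: Novax's best replies are R0→High, R1→High, R2→High, R3→High; Labs Inc.'s induced payoffs 9, 1, 7, 0; outcome (R0, High), payoffs (9, 5).
If Novax leads: Labs Inc.'s best replies are Low→R1, Med→R3, High→R0; Novax's induced payoffs 2, 7, 5; outcome (R3, Med), payoffs (7, 7).
Labs Inc. gets 9 moving first and 7 moving second, so Labs Inc. prefers to move first.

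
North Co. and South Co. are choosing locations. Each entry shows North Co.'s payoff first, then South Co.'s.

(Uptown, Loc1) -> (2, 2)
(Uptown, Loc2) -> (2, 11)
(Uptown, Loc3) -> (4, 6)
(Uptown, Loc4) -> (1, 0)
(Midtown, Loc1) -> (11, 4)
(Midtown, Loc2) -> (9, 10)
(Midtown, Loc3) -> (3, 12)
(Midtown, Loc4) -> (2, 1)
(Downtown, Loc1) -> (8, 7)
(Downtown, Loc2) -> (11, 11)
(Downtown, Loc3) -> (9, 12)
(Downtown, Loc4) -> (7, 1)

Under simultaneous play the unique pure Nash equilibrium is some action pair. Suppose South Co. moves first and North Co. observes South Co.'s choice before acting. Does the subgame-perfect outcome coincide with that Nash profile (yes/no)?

Solve by backward induction (South Co. leads).
- Loc1 → North Co. plays Midtown (best of 2, 11, 8); South Co. gets 4.
- Loc2 → North Co. plays Downtown (best of 2, 9, 11); South Co. gets 11.
- Loc3 → North Co. plays Downtown (best of 4, 3, 9); South Co. gets 12.
- Loc4 → North Co. plays Downtown (best of 1, 2, 7); South Co. gets 1.
Among 4, 11, 12, 1, the best is 12 at Loc3. Subgame-perfect outcome: (Downtown, Loc3) with payoffs (9, 12).
Now find the simultaneous Nash equilibrium.
North Co.'s best replies: Loc1→Midtown; Loc2→Downtown; Loc3→Downtown; Loc4→Downtown.
South Co.'s best replies: Uptown→Loc2; Midtown→Loc3; Downtown→Loc3.
Only (Downtown, Loc3) has each player best-responding; Nash payoffs (9, 12).
Sequential outcome (Downtown, Loc3) coincides with the Nash profile (Downtown, Loc3).

yes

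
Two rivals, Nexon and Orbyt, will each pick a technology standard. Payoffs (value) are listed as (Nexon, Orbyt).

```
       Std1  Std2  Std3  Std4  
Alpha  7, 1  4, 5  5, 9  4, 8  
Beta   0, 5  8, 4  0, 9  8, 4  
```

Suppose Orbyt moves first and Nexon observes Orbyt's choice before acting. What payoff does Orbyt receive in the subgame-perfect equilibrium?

Backward induction with Orbyt moving first.
- Std1 → Nexon plays Alpha (best of 7, 0); Orbyt gets 1.
- Std2 → Nexon plays Beta (best of 4, 8); Orbyt gets 4.
- Std3 → Nexon plays Alpha (best of 5, 0); Orbyt gets 9.
- Std4 → Nexon plays Beta (best of 4, 8); Orbyt gets 4.
Among 1, 4, 9, 4, the best is 9 at Std3. Subgame-perfect outcome: (Alpha, Std3) with payoffs (5, 9).

9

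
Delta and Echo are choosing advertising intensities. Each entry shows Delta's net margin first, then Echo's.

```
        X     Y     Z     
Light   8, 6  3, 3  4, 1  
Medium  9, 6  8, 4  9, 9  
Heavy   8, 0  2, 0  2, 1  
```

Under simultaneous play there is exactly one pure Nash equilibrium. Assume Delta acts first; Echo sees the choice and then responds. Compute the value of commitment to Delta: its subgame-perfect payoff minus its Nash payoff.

0

Solve by backward induction (Delta leads).
- Light: BR = X, leader payoff 8.
- Medium: BR = Z, leader payoff 9.
- Heavy: BR = Z, leader payoff 2.
Delta's induced payoffs are 8, 9, 2, so Delta commits to Medium. Subgame-perfect outcome: (Medium, Z) with payoffs (9, 9).
For the simultaneous game, intersect best replies.
Delta's best replies: X→Medium; Y→Medium; Z→Medium.
Echo's best replies: Light→X; Medium→Z; Heavy→Z.
The unique mutual best reply is (Medium, Z), giving (9, 9).
Delta's commitment gain: 9 − 9 = 0.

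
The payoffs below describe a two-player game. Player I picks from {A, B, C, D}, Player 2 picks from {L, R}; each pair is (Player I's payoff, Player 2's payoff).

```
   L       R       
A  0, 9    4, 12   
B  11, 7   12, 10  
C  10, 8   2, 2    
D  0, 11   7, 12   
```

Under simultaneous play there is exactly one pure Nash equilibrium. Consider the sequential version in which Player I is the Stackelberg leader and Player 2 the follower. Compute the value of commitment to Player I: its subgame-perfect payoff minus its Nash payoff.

Player 2 best-responds to each possible Player I move:
- A → Player 2 plays R (best of 9, 12); Player I gets 4.
- B → Player 2 plays R (best of 7, 10); Player I gets 12.
- C → Player 2 plays L (best of 8, 2); Player I gets 10.
- D → Player 2 plays R (best of 11, 12); Player I gets 7.
Maximizing over 4, 12, 10, 7, Player I chooses B. Subgame-perfect outcome: (B, R) with payoffs (12, 10).
Under simultaneous play:
Player I's best replies: L→B; R→B.
Player 2's best replies: A→R; B→R; C→L; D→R.
The unique mutual best reply is (B, R), giving (12, 10).
Player I's commitment gain: 12 − 12 = 0.

0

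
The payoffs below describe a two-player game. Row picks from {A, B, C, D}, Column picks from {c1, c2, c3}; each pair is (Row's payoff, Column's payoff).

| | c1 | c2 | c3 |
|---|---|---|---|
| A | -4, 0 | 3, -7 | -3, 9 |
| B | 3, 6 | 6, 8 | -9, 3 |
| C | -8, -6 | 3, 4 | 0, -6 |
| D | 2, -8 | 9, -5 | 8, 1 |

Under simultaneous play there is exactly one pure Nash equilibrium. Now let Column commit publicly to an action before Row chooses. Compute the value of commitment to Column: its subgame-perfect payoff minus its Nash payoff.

Work backward from Row's decision.
- c1 → Row plays B (best of -4, 3, -8, 2); Column gets 6.
- c2 → Row plays D (best of 3, 6, 3, 9); Column gets -5.
- c3 → Row plays D (best of -3, -9, 0, 8); Column gets 1.
Maximizing over 6, -5, 1, Column chooses c1. Subgame-perfect outcome: (B, c1) with payoffs (3, 6).
For the simultaneous game, intersect best replies.
Row's best replies: c1→B; c2→D; c3→D.
Column's best replies: A→c3; B→c2; C→c2; D→c3.
The unique mutual best reply is (D, c3), giving (8, 1).
Column's commitment gain: 6 − 1 = 5.

5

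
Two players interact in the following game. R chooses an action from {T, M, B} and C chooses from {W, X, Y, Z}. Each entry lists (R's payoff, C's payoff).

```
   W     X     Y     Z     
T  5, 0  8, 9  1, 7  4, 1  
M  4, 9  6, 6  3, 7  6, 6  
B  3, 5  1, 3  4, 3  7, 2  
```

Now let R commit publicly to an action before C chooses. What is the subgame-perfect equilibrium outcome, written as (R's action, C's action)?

C best-responds to each possible R move:
- T: C compares 0, 9, 7, 1 and picks X; R would get 8.
- M: C compares 9, 6, 7, 6 and picks W; R would get 4.
- B: C compares 5, 3, 3, 2 and picks W; R would get 3.
Among 8, 4, 3, the best is 8 at T. Subgame-perfect outcome: (T, X) with payoffs (8, 9).

(T, X)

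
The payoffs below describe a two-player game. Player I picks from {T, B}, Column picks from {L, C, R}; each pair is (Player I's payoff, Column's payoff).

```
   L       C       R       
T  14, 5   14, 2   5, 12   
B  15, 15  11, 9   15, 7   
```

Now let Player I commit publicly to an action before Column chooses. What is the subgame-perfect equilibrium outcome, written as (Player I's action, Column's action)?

Column best-responds to each possible Player I move:
- T → Column plays R (best of 5, 2, 12); Player I gets 5.
- B → Column plays L (best of 15, 9, 7); Player I gets 15.
Player I's induced payoffs are 5, 15, so Player I commits to B. Subgame-perfect outcome: (B, L) with payoffs (15, 15).

(B, L)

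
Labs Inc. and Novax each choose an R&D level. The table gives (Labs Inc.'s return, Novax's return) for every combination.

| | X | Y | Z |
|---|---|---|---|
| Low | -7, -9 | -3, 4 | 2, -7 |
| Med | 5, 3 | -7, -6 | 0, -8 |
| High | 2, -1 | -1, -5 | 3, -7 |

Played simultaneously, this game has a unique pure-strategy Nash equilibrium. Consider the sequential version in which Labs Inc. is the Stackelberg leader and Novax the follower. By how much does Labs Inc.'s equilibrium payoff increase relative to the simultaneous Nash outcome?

0

Work backward from Novax's decision.
- Low → Novax plays Y (best of -9, 4, -7); Labs Inc. gets -3.
- Med → Novax plays X (best of 3, -6, -8); Labs Inc. gets 5.
- High → Novax plays X (best of -1, -5, -7); Labs Inc. gets 2.
Maximizing over -3, 5, 2, Labs Inc. chooses Med. Subgame-perfect outcome: (Med, X) with payoffs (5, 3).
Now find the simultaneous Nash equilibrium.
Labs Inc.'s best replies: X→Med; Y→High; Z→High.
Novax's best replies: Low→Y; Med→X; High→X.
The unique mutual best reply is (Med, X), giving (5, 3).
Labs Inc.'s commitment gain: 5 − 5 = 0.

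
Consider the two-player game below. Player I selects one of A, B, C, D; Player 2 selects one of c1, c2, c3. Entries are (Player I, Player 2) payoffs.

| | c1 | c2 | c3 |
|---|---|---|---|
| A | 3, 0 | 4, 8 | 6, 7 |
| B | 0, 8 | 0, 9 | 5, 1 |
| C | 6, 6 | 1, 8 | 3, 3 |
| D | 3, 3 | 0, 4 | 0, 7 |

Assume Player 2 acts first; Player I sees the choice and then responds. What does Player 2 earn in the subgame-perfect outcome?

8

Player I best-responds to each possible Player 2 move:
- c1: BR = C, leader payoff 6.
- c2: BR = A, leader payoff 8.
- c3: BR = A, leader payoff 7.
Maximizing over 6, 8, 7, Player 2 chooses c2. Subgame-perfect outcome: (A, c2) with payoffs (4, 8).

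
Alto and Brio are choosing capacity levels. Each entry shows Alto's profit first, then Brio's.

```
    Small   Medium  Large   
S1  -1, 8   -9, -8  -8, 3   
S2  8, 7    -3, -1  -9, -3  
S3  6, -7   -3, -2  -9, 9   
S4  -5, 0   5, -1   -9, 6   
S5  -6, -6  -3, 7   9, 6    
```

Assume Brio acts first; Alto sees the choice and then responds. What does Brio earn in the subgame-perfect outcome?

7

Solve by backward induction (Brio leads).
- Small: BR = S2, leader payoff 7.
- Medium: BR = S4, leader payoff -1.
- Large: BR = S5, leader payoff 6.
Among 7, -1, 6, the best is 7 at Small. Subgame-perfect outcome: (S2, Small) with payoffs (8, 7).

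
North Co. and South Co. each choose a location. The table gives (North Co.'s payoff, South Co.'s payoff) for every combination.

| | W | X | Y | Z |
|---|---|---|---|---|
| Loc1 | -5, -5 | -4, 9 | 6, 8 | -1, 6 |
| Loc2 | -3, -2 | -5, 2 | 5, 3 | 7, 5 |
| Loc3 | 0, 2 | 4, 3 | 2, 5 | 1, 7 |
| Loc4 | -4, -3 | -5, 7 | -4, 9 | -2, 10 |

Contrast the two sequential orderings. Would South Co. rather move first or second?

first

If North Co. leads: South Co.'s best replies are Loc1→X, Loc2→Z, Loc3→Z, Loc4→Z; North Co.'s induced payoffs -4, 7, 1, -2; outcome (Loc2, Z), payoffs (7, 5).
If South Co. leads: North Co.'s best replies are W→Loc3, X→Loc3, Y→Loc1, Z→Loc2; South Co.'s induced payoffs 2, 3, 8, 5; outcome (Loc1, Y), payoffs (6, 8).
South Co. gets 8 moving first and 5 moving second, so South Co. prefers to move first.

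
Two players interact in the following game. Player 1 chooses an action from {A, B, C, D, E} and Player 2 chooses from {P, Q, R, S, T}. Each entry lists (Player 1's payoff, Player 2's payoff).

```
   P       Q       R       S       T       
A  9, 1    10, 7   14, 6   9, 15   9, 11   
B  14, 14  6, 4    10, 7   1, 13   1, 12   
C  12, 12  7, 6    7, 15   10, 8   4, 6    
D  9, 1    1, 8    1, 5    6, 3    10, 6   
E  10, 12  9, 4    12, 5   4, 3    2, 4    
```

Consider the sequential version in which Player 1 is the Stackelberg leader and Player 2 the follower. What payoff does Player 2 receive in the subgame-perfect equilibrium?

Solve by backward induction (Player 1 leads).
- A → Player 2 plays S (best of 1, 7, 6, 15, 11); Player 1 gets 9.
- B → Player 2 plays P (best of 14, 4, 7, 13, 12); Player 1 gets 14.
- C → Player 2 plays R (best of 12, 6, 15, 8, 6); Player 1 gets 7.
- D → Player 2 plays Q (best of 1, 8, 5, 3, 6); Player 1 gets 1.
- E → Player 2 plays P (best of 12, 4, 5, 3, 4); Player 1 gets 10.
Maximizing over 9, 14, 7, 1, 10, Player 1 chooses B. Subgame-perfect outcome: (B, P) with payoffs (14, 14).

14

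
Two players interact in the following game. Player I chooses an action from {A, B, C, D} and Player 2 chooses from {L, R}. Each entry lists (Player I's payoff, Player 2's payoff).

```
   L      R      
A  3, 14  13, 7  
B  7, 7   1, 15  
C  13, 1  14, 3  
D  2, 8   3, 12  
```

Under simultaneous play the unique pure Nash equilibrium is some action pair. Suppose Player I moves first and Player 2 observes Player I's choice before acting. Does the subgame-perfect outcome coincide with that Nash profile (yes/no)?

yes

Backward induction with Player I moving first.
- A: Player 2 compares 14, 7 and picks L; Player I would get 3.
- B: Player 2 compares 7, 15 and picks R; Player I would get 1.
- C: Player 2 compares 1, 3 and picks R; Player I would get 14.
- D: Player 2 compares 8, 12 and picks R; Player I would get 3.
Player I's induced payoffs are 3, 1, 14, 3, so Player I commits to C. Subgame-perfect outcome: (C, R) with payoffs (14, 3).
Under simultaneous play:
Player I's best replies: L→C; R→C.
Player 2's best replies: A→L; B→R; C→R; D→R.
The unique mutual best reply is (C, R), giving (14, 3).
Sequential outcome (C, R) coincides with the Nash profile (C, R).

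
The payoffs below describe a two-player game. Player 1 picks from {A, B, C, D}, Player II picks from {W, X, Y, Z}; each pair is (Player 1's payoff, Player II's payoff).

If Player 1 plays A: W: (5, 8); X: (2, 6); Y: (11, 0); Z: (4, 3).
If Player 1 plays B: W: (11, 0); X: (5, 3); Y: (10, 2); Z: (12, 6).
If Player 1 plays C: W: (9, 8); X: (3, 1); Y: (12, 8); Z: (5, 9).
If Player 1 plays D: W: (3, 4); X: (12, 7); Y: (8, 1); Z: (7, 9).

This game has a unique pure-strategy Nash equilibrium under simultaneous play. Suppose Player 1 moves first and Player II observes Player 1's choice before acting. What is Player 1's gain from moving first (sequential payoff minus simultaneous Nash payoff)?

Work backward from Player II's decision.
- A: Player II compares 8, 6, 0, 3 and picks W; Player 1 would get 5.
- B: Player II compares 0, 3, 2, 6 and picks Z; Player 1 would get 12.
- C: Player II compares 8, 1, 8, 9 and picks Z; Player 1 would get 5.
- D: Player II compares 4, 7, 1, 9 and picks Z; Player 1 would get 7.
Among 5, 12, 5, 7, the best is 12 at B. Subgame-perfect outcome: (B, Z) with payoffs (12, 6).
For the simultaneous game, intersect best replies.
Player 1's best replies: W→B; X→D; Y→C; Z→B.
Player II's best replies: A→W; B→Z; C→Z; D→Z.
Only (B, Z) has each player best-responding; Nash payoffs (12, 6).
Player 1's commitment gain: 12 − 12 = 0.

0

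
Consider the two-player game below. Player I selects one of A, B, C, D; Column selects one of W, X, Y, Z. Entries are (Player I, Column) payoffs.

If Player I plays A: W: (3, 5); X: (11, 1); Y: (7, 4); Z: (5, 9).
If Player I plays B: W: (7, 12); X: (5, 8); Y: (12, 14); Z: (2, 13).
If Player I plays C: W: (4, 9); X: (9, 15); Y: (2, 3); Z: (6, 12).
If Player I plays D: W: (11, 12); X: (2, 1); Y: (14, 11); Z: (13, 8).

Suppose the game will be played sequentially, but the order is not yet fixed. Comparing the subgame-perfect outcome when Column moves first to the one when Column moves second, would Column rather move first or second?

If Player I leads: Column's best replies are A→Z, B→Y, C→X, D→W; Player I's induced payoffs 5, 12, 9, 11; outcome (B, Y), payoffs (12, 14).
If Column leads: Player I's best replies are W→D, X→A, Y→D, Z→D; Column's induced payoffs 12, 1, 11, 8; outcome (D, W), payoffs (11, 12).
Column gets 12 moving first and 14 moving second, so Column prefers to move second.

second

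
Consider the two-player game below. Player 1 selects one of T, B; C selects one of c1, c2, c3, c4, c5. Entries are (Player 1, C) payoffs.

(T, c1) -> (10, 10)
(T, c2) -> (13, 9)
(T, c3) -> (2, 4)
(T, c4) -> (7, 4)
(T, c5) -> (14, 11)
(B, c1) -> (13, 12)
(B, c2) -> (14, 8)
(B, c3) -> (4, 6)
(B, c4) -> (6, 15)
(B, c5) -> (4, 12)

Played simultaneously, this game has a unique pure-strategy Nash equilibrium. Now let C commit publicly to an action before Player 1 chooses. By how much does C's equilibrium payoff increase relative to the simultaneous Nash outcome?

1

Solve by backward induction (C leads).
- c1: BR = B, leader payoff 12.
- c2: BR = B, leader payoff 8.
- c3: BR = B, leader payoff 6.
- c4: BR = T, leader payoff 4.
- c5: BR = T, leader payoff 11.
Among 12, 8, 6, 4, 11, the best is 12 at c1. Subgame-perfect outcome: (B, c1) with payoffs (13, 12).
For the simultaneous game, intersect best replies.
Player 1's best replies: c1→B; c2→B; c3→B; c4→T; c5→T.
C's best replies: T→c5; B→c4.
Only (T, c5) has each player best-responding; Nash payoffs (14, 11).
C's commitment gain: 12 − 11 = 1.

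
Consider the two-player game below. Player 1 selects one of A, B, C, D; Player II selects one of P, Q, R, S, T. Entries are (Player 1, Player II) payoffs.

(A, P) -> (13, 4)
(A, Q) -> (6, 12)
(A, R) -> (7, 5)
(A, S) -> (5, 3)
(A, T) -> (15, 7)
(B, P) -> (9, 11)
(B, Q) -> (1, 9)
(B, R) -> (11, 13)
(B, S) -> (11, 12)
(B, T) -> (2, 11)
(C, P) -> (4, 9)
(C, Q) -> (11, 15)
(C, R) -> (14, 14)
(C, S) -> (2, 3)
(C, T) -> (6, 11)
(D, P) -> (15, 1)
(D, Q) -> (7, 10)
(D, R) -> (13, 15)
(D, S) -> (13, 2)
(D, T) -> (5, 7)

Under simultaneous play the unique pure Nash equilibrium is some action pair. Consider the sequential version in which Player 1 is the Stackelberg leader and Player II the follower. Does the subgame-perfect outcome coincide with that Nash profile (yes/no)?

Work backward from Player II's decision.
- A: BR = Q, leader payoff 6.
- B: BR = R, leader payoff 11.
- C: BR = Q, leader payoff 11.
- D: BR = R, leader payoff 13.
Among 6, 11, 11, 13, the best is 13 at D. Subgame-perfect outcome: (D, R) with payoffs (13, 15).
Now find the simultaneous Nash equilibrium.
Player 1's best replies: P→D; Q→C; R→C; S→D; T→A.
Player II's best replies: A→Q; B→R; C→Q; D→R.
Only (C, Q) has each player best-responding; Nash payoffs (11, 15).
Sequential outcome (D, R) differs from the Nash profile (C, Q).

no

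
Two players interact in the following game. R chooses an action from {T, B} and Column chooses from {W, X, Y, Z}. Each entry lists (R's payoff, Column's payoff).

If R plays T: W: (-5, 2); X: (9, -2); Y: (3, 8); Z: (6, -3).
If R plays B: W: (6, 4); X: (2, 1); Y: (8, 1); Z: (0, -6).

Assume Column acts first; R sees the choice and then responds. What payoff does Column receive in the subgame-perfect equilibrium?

Work backward from R's decision.
- W: BR = B, leader payoff 4.
- X: BR = T, leader payoff -2.
- Y: BR = B, leader payoff 1.
- Z: BR = T, leader payoff -3.
Among 4, -2, 1, -3, the best is 4 at W. Subgame-perfect outcome: (B, W) with payoffs (6, 4).

4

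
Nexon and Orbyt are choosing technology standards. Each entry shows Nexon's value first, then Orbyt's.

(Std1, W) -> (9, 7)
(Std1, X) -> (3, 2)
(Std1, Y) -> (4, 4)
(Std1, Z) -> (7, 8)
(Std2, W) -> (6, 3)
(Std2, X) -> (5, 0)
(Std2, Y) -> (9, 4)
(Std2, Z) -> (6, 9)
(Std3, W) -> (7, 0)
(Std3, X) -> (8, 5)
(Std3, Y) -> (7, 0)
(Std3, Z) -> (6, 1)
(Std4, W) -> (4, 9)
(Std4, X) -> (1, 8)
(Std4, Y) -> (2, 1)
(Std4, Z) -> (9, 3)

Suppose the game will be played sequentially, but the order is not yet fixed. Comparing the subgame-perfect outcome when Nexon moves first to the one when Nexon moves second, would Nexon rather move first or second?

second

If Nexon leads: Orbyt's best replies are Std1→Z, Std2→Z, Std3→X, Std4→W; Nexon's induced payoffs 7, 6, 8, 4; outcome (Std3, X), payoffs (8, 5).
If Orbyt leads: Nexon's best replies are W→Std1, X→Std3, Y→Std2, Z→Std4; Orbyt's induced payoffs 7, 5, 4, 3; outcome (Std1, W), payoffs (9, 7).
Nexon gets 8 moving first and 9 moving second, so Nexon prefers to move second.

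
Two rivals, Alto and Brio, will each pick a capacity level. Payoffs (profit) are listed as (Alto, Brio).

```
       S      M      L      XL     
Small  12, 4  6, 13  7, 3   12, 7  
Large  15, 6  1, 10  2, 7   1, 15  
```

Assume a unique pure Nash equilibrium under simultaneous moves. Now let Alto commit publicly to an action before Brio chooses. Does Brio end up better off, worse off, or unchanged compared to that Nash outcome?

Work backward from Brio's decision.
- Small: Brio compares 4, 13, 3, 7 and picks M; Alto would get 6.
- Large: Brio compares 6, 10, 7, 15 and picks XL; Alto would get 1.
Maximizing over 6, 1, Alto chooses Small. Subgame-perfect outcome: (Small, M) with payoffs (6, 13).
Now find the simultaneous Nash equilibrium.
Alto's best replies: S→Large; M→Small; L→Small; XL→Small.
Brio's best replies: Small→M; Large→XL.
The unique mutual best reply is (Small, M), giving (6, 13).
Brio earns 13 sequentially versus 13 at the Nash outcome: unchanged.

unchanged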